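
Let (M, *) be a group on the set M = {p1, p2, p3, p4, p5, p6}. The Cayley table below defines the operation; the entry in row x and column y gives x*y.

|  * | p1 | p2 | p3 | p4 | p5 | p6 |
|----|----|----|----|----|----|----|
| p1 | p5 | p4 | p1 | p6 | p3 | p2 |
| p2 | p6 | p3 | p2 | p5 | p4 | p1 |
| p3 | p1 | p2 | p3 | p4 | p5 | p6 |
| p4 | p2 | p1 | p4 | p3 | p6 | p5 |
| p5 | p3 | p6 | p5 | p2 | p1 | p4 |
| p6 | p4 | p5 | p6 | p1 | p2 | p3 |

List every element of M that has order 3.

{p1, p5}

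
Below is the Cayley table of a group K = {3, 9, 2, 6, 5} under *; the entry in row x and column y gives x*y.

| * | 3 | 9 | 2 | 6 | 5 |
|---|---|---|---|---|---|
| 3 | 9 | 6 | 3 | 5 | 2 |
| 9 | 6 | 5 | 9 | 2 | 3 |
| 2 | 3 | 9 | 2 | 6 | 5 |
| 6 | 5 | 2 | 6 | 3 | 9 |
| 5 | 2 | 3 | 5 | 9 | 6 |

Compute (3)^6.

3^1 = 3
3^2 = 3*3 = 9
3^3 = 9*3 = 6
3^4 = 6*3 = 5
3^5 = 5*3 = 2
3^6 = 2*3 = 3
(Structurally, K here is isomorphic to the cyclic group Z_5.)

3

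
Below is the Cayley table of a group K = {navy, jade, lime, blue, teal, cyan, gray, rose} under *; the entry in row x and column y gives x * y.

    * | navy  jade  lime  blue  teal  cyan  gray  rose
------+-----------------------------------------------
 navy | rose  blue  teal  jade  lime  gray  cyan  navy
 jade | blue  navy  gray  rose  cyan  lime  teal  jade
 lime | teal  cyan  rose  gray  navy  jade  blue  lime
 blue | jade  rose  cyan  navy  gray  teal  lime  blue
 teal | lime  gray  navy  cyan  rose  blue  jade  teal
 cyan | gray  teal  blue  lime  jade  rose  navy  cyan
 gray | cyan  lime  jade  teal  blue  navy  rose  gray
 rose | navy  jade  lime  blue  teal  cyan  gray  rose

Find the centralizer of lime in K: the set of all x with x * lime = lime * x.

Compare row lime with column lime entry by entry.
teal * lime = navy = lime * teal, so teal commutes with lime.
blue * lime = cyan but lime * blue = gray, so blue does not.
Collecting the elements that commute with lime: C(lime) = {lime, navy, rose, teal}.

{lime, navy, rose, teal}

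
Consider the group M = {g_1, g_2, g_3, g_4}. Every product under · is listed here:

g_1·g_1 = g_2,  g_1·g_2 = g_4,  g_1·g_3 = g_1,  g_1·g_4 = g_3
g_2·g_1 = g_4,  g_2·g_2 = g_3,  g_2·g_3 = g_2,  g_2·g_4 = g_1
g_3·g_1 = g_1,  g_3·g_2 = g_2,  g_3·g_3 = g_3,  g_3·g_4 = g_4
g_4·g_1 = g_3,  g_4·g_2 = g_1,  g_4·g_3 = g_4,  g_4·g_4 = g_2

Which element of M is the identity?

The identity e satisfies e·x = x for all x, so its row in the table reproduces the column headers.
Row g_3 reads: g_1, g_2, g_3, g_4 — exactly the header order. So g_3 is the identity.

g_3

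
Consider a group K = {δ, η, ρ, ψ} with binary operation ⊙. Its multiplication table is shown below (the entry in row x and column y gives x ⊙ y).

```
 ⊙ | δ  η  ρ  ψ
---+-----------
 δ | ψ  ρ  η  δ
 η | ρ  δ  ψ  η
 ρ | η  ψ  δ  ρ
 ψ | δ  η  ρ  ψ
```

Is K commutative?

Check whether the table is symmetric across its main diagonal.
Every entry (row x, col y) equals the entry (row y, col x), so K is abelian.

Yes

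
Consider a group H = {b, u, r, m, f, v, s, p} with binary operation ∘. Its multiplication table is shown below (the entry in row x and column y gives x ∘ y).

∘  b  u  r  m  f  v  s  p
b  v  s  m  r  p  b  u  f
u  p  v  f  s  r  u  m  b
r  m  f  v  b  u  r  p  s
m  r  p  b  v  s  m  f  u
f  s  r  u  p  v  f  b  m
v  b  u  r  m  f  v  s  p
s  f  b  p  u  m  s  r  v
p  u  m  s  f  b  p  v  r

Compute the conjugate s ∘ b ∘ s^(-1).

The identity is v. In row s, the entry v sits in column p, so s^(-1) = p.
s ∘ b = f
f ∘ p = m

m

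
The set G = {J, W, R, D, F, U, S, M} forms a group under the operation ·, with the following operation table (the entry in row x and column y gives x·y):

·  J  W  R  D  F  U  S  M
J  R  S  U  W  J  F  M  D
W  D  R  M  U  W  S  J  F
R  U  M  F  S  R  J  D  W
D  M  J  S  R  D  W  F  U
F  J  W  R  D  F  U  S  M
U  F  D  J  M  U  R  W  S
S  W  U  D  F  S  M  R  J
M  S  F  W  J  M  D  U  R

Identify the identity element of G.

F

The identity e satisfies e·x = x for all x, so its row in the table reproduces the column headers.
Row F reads: J, W, R, D, F, U, S, M — exactly the header order. So F is the identity.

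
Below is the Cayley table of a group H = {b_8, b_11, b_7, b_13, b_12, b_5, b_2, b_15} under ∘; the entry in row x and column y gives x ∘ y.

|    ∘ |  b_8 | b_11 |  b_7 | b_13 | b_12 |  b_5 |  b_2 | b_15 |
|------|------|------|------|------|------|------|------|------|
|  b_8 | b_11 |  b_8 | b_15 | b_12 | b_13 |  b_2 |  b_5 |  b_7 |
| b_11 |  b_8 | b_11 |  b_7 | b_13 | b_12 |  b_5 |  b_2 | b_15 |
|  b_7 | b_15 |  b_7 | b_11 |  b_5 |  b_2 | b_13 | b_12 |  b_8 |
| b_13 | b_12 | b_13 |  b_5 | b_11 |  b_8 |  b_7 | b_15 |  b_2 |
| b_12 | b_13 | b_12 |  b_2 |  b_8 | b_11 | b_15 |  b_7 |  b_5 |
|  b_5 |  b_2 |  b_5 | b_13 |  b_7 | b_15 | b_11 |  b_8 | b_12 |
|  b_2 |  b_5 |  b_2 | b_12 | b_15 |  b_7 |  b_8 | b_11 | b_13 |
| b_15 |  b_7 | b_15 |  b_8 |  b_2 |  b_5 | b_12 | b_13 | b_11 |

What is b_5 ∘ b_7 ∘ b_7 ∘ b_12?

b_5 ∘ b_7 = b_13
b_13 ∘ b_7 = b_5
b_5 ∘ b_12 = b_15

b_15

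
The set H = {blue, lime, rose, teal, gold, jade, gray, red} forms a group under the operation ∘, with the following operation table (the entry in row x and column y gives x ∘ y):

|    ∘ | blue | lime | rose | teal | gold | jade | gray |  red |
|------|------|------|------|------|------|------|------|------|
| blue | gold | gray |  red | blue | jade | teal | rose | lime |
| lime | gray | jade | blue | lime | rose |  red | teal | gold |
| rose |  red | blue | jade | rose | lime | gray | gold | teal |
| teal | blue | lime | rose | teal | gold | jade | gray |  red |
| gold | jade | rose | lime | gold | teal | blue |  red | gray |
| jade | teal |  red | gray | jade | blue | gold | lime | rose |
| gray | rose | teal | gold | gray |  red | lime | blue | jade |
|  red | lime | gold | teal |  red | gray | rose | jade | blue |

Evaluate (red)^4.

gold

red^1 = red
red^2 = red ∘ red = blue
red^3 = blue ∘ red = lime
red^4 = lime ∘ red = gold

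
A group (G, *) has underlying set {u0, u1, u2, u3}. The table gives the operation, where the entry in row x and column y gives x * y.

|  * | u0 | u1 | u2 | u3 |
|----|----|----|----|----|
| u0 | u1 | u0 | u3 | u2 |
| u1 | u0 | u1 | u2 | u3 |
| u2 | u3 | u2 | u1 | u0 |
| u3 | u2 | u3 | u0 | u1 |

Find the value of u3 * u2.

Read row u3, column u2: u3 * u2 = u0.
(Structurally, G here is isomorphic to the Klein four-group V_4.)

u0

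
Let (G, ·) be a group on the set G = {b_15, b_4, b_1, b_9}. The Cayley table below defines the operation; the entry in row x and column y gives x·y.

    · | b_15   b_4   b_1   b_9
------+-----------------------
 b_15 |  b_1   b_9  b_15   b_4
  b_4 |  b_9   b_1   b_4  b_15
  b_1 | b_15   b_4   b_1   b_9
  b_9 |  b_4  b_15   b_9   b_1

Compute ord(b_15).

2

The identity element is b_1 (its row matches the header).
b_15^1 = b_15
b_15^2 = b_15·b_15 = b_1
The first power of b_15 equal to the identity is b_15^2, so ord(b_15) = 2.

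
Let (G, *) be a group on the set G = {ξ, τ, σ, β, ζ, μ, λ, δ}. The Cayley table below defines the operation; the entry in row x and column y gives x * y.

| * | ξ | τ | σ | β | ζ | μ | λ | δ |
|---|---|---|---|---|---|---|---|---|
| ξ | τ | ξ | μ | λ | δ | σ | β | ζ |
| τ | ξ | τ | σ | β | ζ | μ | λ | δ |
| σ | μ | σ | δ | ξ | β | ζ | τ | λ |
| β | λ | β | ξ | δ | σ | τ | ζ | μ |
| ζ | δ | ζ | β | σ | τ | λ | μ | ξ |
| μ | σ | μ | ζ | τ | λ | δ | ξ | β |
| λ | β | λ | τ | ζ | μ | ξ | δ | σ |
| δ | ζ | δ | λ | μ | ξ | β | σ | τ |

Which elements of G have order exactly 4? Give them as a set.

{β, λ, μ, σ}

Identity is τ. Compute the order of each non-identity element by repeated multiplication:
  ξ: ξ → τ  (order 2)
  σ: σ → δ → λ → τ  (order 4)
  β: β → δ → μ → τ  (order 4)
  ζ: ζ → τ  (order 2)
  μ: μ → δ → β → τ  (order 4)
  λ: λ → δ → σ → τ  (order 4)
  δ: δ → τ  (order 2)
Elements of order 4: {β, λ, μ, σ}.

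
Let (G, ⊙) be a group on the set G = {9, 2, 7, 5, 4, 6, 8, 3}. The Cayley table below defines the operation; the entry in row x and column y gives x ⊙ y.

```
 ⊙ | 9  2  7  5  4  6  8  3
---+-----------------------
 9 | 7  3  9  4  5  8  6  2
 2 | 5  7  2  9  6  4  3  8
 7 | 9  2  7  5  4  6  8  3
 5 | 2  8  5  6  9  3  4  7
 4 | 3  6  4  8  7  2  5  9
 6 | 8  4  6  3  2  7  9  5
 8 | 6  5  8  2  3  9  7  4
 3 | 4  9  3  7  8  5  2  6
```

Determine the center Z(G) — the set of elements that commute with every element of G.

An element z is central iff its row equals its column in the table.
For 2: 2 ⊙ 5 = 9 ≠ 8 = 5 ⊙ 2, so 2 ∉ Z.
Checking each element this way leaves Z(G) = {6, 7}.

{6, 7}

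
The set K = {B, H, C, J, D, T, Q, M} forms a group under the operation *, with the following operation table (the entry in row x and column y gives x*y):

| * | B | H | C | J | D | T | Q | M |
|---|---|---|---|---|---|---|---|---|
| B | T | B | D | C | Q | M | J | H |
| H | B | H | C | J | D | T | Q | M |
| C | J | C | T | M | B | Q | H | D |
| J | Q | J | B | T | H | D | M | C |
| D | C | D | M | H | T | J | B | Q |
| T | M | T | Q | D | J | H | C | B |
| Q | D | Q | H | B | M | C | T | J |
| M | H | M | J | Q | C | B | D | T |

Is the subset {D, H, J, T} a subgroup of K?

{D, H, J, T} contains the identity H.
Checking products: every product of two elements of {D, H, J, T} (read from the table) lies in {D, H, J, T}, so the set is closed.
In a finite group, a nonempty closed subset is a subgroup. So {D, H, J, T} ≤ K.

Yes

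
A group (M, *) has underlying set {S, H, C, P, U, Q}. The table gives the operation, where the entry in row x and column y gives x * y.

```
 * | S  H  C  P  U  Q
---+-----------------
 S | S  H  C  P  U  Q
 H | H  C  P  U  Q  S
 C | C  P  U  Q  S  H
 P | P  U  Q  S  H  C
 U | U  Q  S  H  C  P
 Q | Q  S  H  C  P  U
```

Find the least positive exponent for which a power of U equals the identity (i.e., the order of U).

The identity element is S (its row matches the header).
U^1 = U
U^2 = U * U = C
U^3 = C * U = S
The first power of U equal to the identity is U^3, so ord(U) = 3.

3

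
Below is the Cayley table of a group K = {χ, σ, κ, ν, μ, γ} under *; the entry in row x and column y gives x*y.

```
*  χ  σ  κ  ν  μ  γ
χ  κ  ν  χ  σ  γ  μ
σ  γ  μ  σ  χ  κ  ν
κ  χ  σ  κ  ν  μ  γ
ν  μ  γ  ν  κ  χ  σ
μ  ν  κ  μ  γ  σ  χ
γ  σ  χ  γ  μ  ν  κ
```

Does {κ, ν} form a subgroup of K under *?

{κ, ν} contains the identity κ.
Checking products: every product of two elements of {κ, ν} (read from the table) lies in {κ, ν}, so the set is closed.
In a finite group, a nonempty closed subset is a subgroup. So {κ, ν} ≤ K.
(Structurally, K here is isomorphic to the symmetric group S_3.)

Yes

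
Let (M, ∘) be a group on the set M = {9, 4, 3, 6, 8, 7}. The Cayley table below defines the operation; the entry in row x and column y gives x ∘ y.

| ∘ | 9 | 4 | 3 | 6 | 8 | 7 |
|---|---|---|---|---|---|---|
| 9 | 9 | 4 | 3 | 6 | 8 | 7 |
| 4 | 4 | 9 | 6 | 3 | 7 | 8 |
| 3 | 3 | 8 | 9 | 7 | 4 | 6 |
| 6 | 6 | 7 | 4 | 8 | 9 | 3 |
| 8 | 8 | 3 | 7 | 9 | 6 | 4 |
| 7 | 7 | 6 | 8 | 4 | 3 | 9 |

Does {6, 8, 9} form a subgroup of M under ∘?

{6, 8, 9} contains the identity 9.
Checking products: every product of two elements of {6, 8, 9} (read from the table) lies in {6, 8, 9}, so the set is closed.
In a finite group, a nonempty closed subset is a subgroup. So {6, 8, 9} ≤ M.

Yes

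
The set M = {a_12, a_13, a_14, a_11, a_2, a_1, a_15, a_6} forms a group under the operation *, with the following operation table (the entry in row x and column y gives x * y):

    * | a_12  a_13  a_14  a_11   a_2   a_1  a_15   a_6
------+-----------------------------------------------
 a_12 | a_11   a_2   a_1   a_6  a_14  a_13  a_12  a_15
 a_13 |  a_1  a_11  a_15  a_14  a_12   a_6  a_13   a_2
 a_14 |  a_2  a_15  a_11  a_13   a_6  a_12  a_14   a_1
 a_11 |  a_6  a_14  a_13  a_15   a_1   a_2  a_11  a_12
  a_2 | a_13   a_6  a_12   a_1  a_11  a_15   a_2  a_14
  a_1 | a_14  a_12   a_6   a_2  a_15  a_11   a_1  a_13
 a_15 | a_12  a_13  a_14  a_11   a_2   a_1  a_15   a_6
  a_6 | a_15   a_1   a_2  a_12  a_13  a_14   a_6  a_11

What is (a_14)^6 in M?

a_11

a_14^1 = a_14
a_14^2 = a_14 * a_14 = a_11
a_14^3 = a_11 * a_14 = a_13
a_14^4 = a_13 * a_14 = a_15
a_14^5 = a_15 * a_14 = a_14
a_14^6 = a_14 * a_14 = a_11
(Structurally, M here is isomorphic to the quaternion group Q_8.)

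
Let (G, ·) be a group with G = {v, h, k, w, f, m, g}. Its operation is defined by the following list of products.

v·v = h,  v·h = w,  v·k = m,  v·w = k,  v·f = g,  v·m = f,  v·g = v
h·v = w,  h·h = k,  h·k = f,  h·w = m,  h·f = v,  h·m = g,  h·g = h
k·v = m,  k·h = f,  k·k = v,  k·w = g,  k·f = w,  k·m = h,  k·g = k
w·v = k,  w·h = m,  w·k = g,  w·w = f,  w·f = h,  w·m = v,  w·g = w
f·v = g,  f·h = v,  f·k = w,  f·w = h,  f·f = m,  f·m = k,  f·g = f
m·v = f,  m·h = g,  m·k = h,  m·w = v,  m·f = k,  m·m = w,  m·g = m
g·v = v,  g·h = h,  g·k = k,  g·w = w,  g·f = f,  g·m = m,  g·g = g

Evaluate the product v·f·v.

v

v·f = g
g·v = v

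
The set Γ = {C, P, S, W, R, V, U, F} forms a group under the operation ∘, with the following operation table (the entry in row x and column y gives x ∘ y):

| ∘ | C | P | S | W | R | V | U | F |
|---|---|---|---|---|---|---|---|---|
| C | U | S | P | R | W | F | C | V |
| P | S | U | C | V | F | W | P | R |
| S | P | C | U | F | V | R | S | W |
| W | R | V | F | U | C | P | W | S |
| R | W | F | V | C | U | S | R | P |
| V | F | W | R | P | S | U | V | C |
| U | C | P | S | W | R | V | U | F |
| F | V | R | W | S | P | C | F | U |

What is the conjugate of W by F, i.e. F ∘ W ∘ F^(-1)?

W

The identity is U. In row F, the entry U sits in column F, so F^(-1) = F.
F ∘ W = S
S ∘ F = W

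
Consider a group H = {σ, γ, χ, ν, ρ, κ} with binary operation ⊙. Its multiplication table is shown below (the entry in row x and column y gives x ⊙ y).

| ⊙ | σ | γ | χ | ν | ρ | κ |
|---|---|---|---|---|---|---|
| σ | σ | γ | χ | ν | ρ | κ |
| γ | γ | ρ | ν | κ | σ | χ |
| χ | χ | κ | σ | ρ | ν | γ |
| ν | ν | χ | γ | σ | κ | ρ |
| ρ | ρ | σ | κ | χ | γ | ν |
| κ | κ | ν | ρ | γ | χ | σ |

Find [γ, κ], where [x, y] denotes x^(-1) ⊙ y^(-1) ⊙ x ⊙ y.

γ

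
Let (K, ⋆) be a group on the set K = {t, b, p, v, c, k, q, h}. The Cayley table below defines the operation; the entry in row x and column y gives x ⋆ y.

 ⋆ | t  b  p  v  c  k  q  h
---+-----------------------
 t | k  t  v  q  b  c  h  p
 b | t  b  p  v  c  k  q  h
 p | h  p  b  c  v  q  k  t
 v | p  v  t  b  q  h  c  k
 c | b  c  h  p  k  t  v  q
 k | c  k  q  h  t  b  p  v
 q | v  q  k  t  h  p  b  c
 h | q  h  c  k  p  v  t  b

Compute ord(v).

2

The identity element is b (its row matches the header).
v^1 = v
v^2 = v ⋆ v = b
The first power of v equal to the identity is v^2, so ord(v) = 2.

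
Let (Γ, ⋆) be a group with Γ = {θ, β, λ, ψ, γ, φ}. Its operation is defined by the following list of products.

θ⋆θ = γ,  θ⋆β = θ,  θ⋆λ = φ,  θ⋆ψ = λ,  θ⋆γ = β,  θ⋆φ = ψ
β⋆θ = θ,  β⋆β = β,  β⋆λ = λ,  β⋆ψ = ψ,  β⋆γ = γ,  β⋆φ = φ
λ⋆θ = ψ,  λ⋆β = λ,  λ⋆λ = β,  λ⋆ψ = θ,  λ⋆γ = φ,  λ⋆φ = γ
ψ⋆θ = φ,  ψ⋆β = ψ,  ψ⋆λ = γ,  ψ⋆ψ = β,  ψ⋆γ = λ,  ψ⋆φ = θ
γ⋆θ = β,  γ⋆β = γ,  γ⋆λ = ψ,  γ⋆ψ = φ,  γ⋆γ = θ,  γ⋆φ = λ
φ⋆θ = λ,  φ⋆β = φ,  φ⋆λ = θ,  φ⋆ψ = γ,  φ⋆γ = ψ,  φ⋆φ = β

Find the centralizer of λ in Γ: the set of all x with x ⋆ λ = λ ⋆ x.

Compare row λ with column λ entry by entry.
θ ⋆ λ = φ but λ ⋆ θ = ψ, so θ does not.
Collecting the elements that commute with λ: C(λ) = {β, λ}.

{β, λ}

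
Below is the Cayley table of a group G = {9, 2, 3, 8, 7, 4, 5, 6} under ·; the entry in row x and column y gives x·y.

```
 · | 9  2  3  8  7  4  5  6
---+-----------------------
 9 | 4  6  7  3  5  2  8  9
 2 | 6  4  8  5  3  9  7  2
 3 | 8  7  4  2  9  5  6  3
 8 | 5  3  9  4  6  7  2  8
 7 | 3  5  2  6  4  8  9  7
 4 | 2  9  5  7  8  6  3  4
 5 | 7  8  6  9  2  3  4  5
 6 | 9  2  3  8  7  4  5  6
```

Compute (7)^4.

7^1 = 7
7^2 = 7·7 = 4
7^3 = 4·7 = 8
7^4 = 8·7 = 6
(Structurally, G here is isomorphic to the quaternion group Q_8.)

6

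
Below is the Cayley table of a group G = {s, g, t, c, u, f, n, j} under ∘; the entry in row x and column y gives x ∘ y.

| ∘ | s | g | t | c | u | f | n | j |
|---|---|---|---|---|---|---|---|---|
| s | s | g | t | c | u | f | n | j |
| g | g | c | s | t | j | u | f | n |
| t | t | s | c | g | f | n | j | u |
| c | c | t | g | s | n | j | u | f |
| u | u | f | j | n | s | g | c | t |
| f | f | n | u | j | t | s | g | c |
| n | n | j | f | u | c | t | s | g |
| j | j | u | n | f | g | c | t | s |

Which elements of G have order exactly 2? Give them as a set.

{c, f, j, n, u}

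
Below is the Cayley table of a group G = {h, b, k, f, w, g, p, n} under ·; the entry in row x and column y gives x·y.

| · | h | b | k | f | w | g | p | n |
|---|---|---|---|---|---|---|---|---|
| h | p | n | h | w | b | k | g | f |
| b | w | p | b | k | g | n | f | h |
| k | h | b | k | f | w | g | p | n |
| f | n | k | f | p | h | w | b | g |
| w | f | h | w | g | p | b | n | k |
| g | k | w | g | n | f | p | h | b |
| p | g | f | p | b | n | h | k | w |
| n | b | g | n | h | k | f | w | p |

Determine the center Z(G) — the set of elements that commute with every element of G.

{k, p}

An element z is central iff its row equals its column in the table.
For n: n·g = f ≠ b = g·n, so n ∉ Z.
Checking each element this way leaves Z(G) = {k, p}.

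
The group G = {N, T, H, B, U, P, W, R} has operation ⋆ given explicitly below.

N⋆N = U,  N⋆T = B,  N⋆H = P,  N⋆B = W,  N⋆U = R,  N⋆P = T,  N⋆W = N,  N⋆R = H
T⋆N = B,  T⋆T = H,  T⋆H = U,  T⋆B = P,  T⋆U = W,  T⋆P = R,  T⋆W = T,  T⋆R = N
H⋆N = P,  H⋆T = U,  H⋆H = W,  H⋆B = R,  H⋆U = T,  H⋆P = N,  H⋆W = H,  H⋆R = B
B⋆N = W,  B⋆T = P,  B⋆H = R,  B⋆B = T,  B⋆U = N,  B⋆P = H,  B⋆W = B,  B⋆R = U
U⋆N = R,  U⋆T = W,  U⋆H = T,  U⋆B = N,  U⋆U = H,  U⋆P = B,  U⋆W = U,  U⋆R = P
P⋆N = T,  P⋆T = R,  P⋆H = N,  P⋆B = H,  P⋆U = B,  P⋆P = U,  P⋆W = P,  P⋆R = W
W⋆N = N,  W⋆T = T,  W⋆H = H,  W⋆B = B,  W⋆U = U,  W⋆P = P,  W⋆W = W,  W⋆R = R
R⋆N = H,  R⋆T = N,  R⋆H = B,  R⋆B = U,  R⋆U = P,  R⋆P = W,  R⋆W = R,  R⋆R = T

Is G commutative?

Check whether the table is symmetric across its main diagonal.
Every entry (row x, col y) equals the entry (row y, col x), so G is abelian.

Yes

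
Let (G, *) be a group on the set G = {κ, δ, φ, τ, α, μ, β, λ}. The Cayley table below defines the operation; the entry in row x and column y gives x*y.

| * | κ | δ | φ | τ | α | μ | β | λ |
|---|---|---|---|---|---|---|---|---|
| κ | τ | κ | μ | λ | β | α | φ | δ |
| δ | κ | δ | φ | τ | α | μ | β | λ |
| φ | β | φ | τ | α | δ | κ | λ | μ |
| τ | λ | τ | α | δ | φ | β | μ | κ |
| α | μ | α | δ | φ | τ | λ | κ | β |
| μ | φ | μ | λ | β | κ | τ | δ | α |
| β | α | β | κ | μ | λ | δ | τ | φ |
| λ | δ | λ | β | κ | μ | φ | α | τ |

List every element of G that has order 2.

{τ}

Identity is δ. Compute the order of each non-identity element by repeated multiplication:
  κ: κ → τ → λ → δ  (order 4)
  φ: φ → τ → α → δ  (order 4)
  τ: τ → δ  (order 2)
  α: α → τ → φ → δ  (order 4)
  μ: μ → τ → β → δ  (order 4)
  β: β → τ → μ → δ  (order 4)
  λ: λ → τ → κ → δ  (order 4)
Elements of order 2: {τ}.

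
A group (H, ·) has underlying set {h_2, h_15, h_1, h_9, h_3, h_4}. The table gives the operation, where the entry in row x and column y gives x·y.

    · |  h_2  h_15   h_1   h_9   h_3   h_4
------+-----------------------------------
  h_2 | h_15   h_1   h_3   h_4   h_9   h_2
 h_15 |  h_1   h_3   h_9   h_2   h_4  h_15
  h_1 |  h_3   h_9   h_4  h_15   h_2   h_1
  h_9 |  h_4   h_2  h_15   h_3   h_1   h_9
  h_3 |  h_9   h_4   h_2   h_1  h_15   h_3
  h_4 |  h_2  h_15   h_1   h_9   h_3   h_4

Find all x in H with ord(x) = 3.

Identity is h_4. Compute the order of each non-identity element by repeated multiplication:
  h_2: h_2 → h_15 → h_1 → h_3 → h_9 → h_4  (order 6)
  h_15: h_15 → h_3 → h_4  (order 3)
  h_1: h_1 → h_4  (order 2)
  h_9: h_9 → h_3 → h_1 → h_15 → h_2 → h_4  (order 6)
  h_3: h_3 → h_15 → h_4  (order 3)
Elements of order 3: {h_15, h_3}.

{h_15, h_3}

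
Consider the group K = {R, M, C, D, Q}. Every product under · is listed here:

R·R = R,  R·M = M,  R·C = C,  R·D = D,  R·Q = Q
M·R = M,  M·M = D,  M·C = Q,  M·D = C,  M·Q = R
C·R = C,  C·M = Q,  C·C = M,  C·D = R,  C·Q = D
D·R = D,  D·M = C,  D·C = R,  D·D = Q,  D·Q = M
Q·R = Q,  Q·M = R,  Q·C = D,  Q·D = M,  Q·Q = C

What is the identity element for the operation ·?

R

The identity e satisfies e·x = x for all x, so its row in the table reproduces the column headers.
Row R reads: R, M, C, D, Q — exactly the header order. So R is the identity.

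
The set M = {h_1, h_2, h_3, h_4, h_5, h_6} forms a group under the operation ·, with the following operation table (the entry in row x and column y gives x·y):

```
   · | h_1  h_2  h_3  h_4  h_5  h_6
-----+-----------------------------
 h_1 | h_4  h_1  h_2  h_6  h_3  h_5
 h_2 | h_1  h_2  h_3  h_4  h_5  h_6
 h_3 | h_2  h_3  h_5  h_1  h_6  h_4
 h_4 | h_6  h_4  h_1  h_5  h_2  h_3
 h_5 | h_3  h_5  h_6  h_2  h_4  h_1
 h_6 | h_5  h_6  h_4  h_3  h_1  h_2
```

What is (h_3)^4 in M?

h_3^1 = h_3
h_3^2 = h_3·h_3 = h_5
h_3^3 = h_5·h_3 = h_6
h_3^4 = h_6·h_3 = h_4

h_4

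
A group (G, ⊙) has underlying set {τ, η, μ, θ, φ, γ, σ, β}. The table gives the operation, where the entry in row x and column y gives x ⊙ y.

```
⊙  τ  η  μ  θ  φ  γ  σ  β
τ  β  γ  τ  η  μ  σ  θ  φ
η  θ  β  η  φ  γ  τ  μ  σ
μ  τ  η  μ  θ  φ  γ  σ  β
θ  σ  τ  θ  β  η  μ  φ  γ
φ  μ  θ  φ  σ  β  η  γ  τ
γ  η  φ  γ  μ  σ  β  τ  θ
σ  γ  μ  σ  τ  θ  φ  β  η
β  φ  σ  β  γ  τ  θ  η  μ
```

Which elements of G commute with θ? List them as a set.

Compare row θ with column θ entry by entry.
γ ⊙ θ = μ = θ ⊙ γ, so γ commutes with θ.
τ ⊙ θ = η but θ ⊙ τ = σ, so τ does not.
Collecting the elements that commute with θ: C(θ) = {β, γ, θ, μ}.

{β, γ, θ, μ}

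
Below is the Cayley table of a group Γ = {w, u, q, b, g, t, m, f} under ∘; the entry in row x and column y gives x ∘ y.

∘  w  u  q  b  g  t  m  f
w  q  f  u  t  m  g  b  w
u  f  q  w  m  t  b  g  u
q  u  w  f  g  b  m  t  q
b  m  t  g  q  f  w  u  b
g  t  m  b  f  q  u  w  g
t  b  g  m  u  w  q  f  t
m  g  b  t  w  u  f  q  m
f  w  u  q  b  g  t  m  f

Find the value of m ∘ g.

u

Read row m, column g: m ∘ g = u.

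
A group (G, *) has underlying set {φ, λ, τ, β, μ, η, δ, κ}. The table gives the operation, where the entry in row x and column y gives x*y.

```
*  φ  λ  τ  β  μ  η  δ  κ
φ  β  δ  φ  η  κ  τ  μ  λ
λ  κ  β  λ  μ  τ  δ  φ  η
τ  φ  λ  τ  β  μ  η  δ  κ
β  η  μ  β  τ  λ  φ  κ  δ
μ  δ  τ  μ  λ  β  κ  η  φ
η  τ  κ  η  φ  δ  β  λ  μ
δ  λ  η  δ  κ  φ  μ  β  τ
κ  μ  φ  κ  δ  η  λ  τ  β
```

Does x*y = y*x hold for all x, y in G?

η*λ = κ but λ*η = δ.
Since η and λ do not commute, G is not abelian.

No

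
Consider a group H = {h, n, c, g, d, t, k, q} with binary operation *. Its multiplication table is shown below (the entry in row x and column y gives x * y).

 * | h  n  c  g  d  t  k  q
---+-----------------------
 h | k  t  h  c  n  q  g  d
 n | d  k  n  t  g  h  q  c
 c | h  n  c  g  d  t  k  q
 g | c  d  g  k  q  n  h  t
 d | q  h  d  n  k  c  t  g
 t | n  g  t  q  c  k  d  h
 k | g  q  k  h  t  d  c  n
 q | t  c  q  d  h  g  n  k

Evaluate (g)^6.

k

g^1 = g
g^2 = g * g = k
g^3 = k * g = h
g^4 = h * g = c
g^5 = c * g = g
g^6 = g * g = k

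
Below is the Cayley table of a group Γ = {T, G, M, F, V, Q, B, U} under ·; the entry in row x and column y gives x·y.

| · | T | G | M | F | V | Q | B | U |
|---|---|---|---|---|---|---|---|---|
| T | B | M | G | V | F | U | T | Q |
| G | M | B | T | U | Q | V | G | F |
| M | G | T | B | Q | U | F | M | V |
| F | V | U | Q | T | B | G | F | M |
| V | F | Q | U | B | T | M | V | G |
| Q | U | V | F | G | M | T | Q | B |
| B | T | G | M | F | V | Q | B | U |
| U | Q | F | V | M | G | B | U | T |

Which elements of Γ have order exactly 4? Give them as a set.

Identity is B. Compute the order of each non-identity element by repeated multiplication:
  T: T → B  (order 2)
  G: G → B  (order 2)
  M: M → B  (order 2)
  F: F → T → V → B  (order 4)
  V: V → T → F → B  (order 4)
  Q: Q → T → U → B  (order 4)
  U: U → T → Q → B  (order 4)
Elements of order 4: {F, Q, U, V}.

{F, Q, U, V}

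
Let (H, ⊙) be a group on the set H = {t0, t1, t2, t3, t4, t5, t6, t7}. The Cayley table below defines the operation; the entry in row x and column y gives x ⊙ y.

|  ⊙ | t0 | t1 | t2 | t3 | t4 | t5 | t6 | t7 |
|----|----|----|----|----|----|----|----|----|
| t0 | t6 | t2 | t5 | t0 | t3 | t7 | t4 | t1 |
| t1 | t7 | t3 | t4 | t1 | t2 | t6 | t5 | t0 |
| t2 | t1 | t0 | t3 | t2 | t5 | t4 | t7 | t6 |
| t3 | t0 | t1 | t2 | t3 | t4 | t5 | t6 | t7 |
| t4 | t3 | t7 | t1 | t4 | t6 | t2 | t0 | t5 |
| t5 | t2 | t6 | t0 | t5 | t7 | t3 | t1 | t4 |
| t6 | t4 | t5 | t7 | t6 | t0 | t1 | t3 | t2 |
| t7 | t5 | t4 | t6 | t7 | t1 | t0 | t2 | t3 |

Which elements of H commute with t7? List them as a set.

Compare row t7 with column t7 entry by entry.
t2 ⊙ t7 = t6 = t7 ⊙ t2, so t2 commutes with t7.
t1 ⊙ t7 = t0 but t7 ⊙ t1 = t4, so t1 does not.
Collecting the elements that commute with t7: C(t7) = {t2, t3, t6, t7}.

{t2, t3, t6, t7}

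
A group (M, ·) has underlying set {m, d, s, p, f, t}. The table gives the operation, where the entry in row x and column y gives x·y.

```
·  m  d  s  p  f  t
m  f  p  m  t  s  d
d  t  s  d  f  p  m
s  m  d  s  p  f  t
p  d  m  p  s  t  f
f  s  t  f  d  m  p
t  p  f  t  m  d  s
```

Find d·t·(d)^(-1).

p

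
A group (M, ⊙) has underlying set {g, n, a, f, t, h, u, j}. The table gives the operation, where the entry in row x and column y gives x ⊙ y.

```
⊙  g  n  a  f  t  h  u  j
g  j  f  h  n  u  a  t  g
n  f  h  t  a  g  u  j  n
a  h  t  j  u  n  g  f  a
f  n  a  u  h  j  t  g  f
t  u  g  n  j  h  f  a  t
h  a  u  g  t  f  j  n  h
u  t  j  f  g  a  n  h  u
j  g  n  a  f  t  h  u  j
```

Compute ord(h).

The identity element is j (its row matches the header).
h^1 = h
h^2 = h ⊙ h = j
The first power of h equal to the identity is h^2, so ord(h) = 2.

2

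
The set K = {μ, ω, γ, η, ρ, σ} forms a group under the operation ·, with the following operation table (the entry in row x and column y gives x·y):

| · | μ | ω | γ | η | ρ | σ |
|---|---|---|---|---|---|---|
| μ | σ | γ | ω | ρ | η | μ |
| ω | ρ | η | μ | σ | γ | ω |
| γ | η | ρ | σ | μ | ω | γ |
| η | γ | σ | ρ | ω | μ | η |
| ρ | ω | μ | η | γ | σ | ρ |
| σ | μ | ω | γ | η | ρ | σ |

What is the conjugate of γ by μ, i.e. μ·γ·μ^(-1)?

ρ

The identity is σ. In row μ, the entry σ sits in column μ, so μ^(-1) = μ.
μ·γ = ω
ω·μ = ρ
(Structurally, K here is isomorphic to the symmetric group S_3.)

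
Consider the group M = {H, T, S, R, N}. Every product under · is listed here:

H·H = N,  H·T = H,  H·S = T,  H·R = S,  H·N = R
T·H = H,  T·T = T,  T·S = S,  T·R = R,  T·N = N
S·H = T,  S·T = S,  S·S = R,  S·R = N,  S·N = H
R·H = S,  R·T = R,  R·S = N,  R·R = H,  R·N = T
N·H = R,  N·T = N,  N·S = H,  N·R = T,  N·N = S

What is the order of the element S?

The identity element is T (its row matches the header).
S^1 = S
S^2 = S·S = R
S^3 = R·S = N
S^4 = N·S = H
S^5 = H·S = T
The first power of S equal to the identity is S^5, so ord(S) = 5.

5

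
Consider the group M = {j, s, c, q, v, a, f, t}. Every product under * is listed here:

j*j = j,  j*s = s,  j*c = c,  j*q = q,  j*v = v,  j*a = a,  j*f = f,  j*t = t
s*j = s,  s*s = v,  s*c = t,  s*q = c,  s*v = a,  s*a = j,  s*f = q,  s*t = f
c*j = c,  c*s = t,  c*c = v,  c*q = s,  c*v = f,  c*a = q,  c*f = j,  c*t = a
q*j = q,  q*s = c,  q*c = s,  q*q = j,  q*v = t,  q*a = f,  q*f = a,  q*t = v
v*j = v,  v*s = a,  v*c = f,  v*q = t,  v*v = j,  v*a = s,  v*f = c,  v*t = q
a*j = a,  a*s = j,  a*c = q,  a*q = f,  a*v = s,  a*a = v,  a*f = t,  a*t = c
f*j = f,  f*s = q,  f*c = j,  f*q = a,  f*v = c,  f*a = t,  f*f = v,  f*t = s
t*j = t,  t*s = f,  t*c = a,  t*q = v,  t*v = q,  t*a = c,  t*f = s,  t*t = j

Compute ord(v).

2

The identity element is j (its row matches the header).
v^1 = v
v^2 = v * v = j
The first power of v equal to the identity is v^2, so ord(v) = 2.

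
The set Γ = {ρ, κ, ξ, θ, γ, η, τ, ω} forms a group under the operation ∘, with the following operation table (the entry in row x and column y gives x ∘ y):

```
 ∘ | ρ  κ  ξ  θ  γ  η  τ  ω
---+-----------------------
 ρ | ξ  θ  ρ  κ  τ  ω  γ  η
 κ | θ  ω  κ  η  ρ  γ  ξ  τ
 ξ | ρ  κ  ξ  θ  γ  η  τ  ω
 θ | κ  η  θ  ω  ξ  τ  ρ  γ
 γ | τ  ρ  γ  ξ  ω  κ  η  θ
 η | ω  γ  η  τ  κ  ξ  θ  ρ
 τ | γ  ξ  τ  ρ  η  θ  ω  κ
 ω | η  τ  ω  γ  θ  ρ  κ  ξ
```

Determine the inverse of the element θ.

γ

First locate the identity: row ξ matches the header, so ξ is the identity.
Scan row θ for ξ: θ ∘ γ = ξ. Hence θ^(-1) = γ.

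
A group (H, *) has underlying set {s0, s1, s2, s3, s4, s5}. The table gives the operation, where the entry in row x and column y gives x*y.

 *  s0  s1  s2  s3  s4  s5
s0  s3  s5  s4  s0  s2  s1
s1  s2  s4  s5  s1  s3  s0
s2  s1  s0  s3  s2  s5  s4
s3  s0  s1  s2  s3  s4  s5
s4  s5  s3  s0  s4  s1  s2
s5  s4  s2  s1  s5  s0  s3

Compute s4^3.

s4^1 = s4
s4^2 = s4*s4 = s1
s4^3 = s1*s4 = s3

s3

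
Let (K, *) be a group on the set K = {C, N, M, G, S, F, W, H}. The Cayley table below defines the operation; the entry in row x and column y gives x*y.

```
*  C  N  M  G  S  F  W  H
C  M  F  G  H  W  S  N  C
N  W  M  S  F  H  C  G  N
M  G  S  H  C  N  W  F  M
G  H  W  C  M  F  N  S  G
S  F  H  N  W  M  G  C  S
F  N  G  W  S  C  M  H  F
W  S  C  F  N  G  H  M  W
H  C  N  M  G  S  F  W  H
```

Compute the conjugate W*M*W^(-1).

M

The identity is H. In row W, the entry H sits in column F, so W^(-1) = F.
W*M = F
F*F = M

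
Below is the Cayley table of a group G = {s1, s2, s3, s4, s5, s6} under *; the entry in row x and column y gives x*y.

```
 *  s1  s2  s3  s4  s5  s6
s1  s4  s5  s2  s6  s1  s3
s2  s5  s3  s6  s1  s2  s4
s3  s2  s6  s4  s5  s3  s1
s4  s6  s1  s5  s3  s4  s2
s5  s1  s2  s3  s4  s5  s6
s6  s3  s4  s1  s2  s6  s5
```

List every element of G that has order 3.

Identity is s5. Compute the order of each non-identity element by repeated multiplication:
  s1: s1 → s4 → s6 → s3 → s2 → s5  (order 6)
  s2: s2 → s3 → s6 → s4 → s1 → s5  (order 6)
  s3: s3 → s4 → s5  (order 3)
  s4: s4 → s3 → s5  (order 3)
  s6: s6 → s5  (order 2)
Elements of order 3: {s3, s4}.

{s3, s4}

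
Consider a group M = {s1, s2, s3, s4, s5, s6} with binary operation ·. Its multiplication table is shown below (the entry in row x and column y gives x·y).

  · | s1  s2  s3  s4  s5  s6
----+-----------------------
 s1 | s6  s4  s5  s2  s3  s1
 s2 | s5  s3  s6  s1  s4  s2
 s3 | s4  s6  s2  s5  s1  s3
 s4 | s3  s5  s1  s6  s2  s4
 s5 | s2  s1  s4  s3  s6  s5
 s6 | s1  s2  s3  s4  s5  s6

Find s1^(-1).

s1

First locate the identity: row s6 matches the header, so s6 is the identity.
Scan row s1 for s6: s1·s1 = s6. Hence s1^(-1) = s1.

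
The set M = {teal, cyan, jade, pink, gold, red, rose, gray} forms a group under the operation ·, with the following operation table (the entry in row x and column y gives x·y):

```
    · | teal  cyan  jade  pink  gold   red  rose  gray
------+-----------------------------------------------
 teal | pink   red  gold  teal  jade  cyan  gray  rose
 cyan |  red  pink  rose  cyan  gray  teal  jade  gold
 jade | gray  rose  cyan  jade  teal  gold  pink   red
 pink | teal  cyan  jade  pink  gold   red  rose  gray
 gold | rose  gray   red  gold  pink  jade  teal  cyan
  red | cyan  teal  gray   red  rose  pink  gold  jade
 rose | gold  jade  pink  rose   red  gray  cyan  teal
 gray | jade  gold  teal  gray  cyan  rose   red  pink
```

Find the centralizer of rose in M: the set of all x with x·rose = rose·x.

Compare row rose with column rose entry by entry.
jade·rose = pink = rose·jade, so jade commutes with rose.
red·rose = gold but rose·red = gray, so red does not.
Collecting the elements that commute with rose: C(rose) = {cyan, jade, pink, rose}.

{cyan, jade, pink, rose}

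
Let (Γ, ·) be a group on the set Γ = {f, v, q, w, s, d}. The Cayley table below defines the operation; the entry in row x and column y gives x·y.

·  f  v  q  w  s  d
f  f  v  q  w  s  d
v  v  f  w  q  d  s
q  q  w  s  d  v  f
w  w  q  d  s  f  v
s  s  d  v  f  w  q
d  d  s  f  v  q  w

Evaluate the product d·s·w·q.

d·s = q
q·w = d
d·q = f

f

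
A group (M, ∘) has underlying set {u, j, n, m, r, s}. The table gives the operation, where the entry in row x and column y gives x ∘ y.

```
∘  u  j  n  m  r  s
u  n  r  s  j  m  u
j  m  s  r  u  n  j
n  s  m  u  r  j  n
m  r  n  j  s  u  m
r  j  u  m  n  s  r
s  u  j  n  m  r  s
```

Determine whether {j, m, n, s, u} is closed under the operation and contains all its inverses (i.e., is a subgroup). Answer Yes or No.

n ∘ m = r, which is not in {j, m, n, s, u}.
The subset is not closed under ∘, so it is not a subgroup.

No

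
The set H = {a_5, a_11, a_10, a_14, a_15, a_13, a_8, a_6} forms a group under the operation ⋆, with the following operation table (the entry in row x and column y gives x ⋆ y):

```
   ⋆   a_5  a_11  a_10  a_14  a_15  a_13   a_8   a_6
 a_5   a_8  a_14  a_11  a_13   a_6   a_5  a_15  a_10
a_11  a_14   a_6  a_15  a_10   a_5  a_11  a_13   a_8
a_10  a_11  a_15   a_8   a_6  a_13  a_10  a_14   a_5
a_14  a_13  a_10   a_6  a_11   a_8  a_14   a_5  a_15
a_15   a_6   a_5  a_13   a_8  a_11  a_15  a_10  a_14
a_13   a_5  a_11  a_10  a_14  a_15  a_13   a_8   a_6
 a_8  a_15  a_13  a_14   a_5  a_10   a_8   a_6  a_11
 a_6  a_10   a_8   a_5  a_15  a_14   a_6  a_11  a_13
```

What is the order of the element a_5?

8

The identity element is a_13 (its row matches the header).
a_5^1 = a_5
a_5^2 = a_5 ⋆ a_5 = a_8
a_5^3 = a_8 ⋆ a_5 = a_15
a_5^4 = a_15 ⋆ a_5 = a_6
a_5^5 = a_6 ⋆ a_5 = a_10
a_5^6 = a_10 ⋆ a_5 = a_11
a_5^7 = a_11 ⋆ a_5 = a_14
a_5^8 = a_14 ⋆ a_5 = a_13
The first power of a_5 equal to the identity is a_5^8, so ord(a_5) = 8.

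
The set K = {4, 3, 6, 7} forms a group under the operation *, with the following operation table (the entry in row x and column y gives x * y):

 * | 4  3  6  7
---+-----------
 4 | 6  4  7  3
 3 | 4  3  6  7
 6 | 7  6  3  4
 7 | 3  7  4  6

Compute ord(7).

4

The identity element is 3 (its row matches the header).
7^1 = 7
7^2 = 7 * 7 = 6
7^3 = 6 * 7 = 4
7^4 = 4 * 7 = 3
The first power of 7 equal to the identity is 7^4, so ord(7) = 4.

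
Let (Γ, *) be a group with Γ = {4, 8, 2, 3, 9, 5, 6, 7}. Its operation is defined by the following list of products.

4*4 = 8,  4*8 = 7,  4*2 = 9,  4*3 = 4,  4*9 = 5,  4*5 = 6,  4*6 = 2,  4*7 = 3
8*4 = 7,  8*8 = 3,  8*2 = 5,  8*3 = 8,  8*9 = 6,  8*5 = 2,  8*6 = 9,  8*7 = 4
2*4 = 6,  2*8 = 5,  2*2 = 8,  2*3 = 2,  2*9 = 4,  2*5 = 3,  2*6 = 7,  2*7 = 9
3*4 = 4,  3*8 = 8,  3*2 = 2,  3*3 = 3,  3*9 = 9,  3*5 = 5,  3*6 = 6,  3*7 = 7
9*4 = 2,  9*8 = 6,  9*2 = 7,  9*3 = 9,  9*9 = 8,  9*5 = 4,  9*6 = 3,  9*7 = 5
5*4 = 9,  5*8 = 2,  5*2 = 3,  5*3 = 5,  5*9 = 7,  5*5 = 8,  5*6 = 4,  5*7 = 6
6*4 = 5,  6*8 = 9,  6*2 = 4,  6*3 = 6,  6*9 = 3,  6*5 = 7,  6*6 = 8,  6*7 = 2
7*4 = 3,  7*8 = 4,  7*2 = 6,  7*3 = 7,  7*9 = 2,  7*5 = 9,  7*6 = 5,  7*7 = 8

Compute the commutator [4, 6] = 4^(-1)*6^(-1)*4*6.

Identity is 3; from the table 4^(-1) = 7 and 6^(-1) = 9.
7*9 = 2
2*4 = 6
6*6 = 8

8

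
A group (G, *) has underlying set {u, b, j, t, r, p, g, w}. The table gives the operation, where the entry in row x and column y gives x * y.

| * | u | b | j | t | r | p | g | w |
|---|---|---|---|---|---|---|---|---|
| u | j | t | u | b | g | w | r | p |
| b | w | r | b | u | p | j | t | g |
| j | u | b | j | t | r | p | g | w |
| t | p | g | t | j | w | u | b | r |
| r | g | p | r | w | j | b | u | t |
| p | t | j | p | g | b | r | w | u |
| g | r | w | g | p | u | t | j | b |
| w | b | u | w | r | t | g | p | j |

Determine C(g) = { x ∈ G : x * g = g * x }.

Compare row g with column g entry by entry.
r * g = u = g * r, so r commutes with g.
p * g = w but g * p = t, so p does not.
Collecting the elements that commute with g: C(g) = {g, j, r, u}.
(Structurally, G here is isomorphic to the dihedral group D_4.)

{g, j, r, u}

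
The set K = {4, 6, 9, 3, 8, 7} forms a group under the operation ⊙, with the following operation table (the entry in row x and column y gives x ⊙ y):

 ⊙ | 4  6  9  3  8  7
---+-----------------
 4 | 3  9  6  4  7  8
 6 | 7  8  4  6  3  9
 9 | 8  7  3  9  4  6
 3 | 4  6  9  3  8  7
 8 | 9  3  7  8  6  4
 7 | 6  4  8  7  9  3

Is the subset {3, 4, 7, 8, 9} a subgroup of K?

No

8 ⊙ 8 = 6, which is not in {3, 4, 7, 8, 9}.
The subset is not closed under ⊙, so it is not a subgroup.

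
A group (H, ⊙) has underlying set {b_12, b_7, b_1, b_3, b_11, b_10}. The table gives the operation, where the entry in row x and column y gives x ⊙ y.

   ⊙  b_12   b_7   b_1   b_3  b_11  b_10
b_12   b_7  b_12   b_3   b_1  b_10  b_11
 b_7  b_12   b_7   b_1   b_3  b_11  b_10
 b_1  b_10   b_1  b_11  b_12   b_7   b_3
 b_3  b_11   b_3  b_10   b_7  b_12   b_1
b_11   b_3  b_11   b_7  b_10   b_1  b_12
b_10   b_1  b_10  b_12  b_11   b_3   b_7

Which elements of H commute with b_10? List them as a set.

{b_10, b_7}

Compare row b_10 with column b_10 entry by entry.
b_3 ⊙ b_10 = b_1 but b_10 ⊙ b_3 = b_11, so b_3 does not.
Collecting the elements that commute with b_10: C(b_10) = {b_10, b_7}.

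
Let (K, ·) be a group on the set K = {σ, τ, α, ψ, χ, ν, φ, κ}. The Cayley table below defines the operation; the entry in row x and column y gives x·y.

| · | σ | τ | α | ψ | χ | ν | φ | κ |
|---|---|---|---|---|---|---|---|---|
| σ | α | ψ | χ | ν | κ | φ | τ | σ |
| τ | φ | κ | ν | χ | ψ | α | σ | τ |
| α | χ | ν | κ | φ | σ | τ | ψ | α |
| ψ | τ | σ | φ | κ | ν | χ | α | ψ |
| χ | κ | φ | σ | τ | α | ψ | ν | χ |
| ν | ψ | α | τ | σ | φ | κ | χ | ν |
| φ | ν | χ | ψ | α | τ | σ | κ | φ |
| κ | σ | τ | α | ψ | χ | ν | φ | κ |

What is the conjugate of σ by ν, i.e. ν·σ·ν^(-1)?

χ

The identity is κ. In row ν, the entry κ sits in column ν, so ν^(-1) = ν.
ν·σ = ψ
ψ·ν = χ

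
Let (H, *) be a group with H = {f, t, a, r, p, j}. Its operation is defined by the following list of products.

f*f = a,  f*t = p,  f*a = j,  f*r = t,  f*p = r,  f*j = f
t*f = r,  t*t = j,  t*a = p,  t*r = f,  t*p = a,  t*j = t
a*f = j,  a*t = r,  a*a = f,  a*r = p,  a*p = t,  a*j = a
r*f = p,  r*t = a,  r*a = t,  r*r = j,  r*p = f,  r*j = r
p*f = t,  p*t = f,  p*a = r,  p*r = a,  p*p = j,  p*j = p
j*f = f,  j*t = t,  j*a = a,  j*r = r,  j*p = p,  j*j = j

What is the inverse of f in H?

a

First locate the identity: row j matches the header, so j is the identity.
Scan row f for j: f * a = j. Hence f^(-1) = a.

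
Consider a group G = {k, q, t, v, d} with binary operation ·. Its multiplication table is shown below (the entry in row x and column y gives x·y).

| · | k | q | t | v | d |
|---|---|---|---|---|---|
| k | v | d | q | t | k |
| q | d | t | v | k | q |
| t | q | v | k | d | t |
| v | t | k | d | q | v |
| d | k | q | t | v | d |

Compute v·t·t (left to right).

t

v·t = d
d·t = t
(Structurally, G here is isomorphic to the cyclic group Z_5.)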